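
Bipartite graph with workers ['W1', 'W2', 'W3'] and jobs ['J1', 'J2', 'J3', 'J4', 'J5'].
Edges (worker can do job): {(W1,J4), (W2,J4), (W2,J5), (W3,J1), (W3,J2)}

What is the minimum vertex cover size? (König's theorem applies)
Minimum vertex cover size = 3

By König's theorem: in bipartite graphs,
min vertex cover = max matching = 3

Maximum matching has size 3, so minimum vertex cover also has size 3.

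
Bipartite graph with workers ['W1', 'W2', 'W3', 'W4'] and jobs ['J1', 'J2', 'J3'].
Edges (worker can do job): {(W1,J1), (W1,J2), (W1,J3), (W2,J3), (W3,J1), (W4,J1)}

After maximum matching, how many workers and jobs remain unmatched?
Unmatched: 1 workers, 0 jobs

Maximum matching size: 3
Workers: 4 total, 3 matched, 1 unmatched
Jobs: 3 total, 3 matched, 0 unmatched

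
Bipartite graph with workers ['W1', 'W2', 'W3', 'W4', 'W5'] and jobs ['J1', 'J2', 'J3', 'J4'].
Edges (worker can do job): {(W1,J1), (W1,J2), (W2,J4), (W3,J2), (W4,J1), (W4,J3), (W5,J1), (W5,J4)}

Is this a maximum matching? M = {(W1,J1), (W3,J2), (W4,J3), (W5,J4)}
Yes, size 4 is maximum

Proposed matching has size 4.
Maximum matching size for this graph: 4.

This is a maximum matching.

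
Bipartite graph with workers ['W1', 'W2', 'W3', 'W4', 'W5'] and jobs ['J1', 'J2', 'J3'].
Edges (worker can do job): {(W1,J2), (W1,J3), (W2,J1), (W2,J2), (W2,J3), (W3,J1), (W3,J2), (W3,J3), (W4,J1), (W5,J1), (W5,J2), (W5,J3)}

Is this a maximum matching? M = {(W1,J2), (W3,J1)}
No, size 2 is not maximum

Proposed matching has size 2.
Maximum matching size for this graph: 3.

This is NOT maximum - can be improved to size 3.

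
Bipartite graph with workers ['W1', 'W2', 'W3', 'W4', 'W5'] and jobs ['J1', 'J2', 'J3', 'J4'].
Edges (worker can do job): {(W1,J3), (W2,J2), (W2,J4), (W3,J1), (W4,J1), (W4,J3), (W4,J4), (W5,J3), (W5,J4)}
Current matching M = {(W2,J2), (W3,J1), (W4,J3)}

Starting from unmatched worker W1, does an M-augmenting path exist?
Yes: W1 → J3 → W4 → J4

An M-augmenting path alternates non-matching / matching edges, starting and ending at unmatched vertices.
Path: W1 → J3 → W4 → J4
(J4 is unmatched in M, so the path is augmenting.)
Flipping edges along this path would increase |M| from 3 to 4.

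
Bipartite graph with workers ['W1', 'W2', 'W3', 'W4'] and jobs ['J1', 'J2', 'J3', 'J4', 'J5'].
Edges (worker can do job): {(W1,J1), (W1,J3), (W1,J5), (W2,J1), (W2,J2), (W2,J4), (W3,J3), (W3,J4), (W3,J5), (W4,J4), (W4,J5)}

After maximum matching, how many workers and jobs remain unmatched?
Unmatched: 0 workers, 1 jobs

Maximum matching size: 4
Workers: 4 total, 4 matched, 0 unmatched
Jobs: 5 total, 4 matched, 1 unmatched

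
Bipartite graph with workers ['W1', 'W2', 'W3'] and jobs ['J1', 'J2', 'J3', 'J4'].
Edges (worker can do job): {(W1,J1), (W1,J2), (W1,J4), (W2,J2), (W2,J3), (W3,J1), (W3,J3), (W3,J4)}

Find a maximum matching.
Matching: {(W1,J1), (W2,J2), (W3,J3)}

Maximum matching (size 3):
  W1 → J1
  W2 → J2
  W3 → J3

Each worker is assigned to at most one job, and each job to at most one worker.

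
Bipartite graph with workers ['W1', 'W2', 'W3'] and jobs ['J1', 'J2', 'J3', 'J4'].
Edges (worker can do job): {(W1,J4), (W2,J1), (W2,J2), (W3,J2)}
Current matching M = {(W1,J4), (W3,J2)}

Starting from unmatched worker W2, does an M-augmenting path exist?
Yes: W2 → J1

An M-augmenting path alternates non-matching / matching edges, starting and ending at unmatched vertices.
Path: W2 → J1
(J1 is unmatched in M, so the path is augmenting.)
Flipping edges along this path would increase |M| from 2 to 3.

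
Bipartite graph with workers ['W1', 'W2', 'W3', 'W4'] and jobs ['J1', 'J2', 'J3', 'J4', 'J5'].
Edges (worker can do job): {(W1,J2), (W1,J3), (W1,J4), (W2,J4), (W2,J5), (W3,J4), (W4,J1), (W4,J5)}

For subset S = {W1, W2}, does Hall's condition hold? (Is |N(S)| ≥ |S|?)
Yes: |N(S)| = 4, |S| = 2

Subset S = {W1, W2}
Neighbors N(S) = {J2, J3, J4, J5}

|N(S)| = 4, |S| = 2
Hall's condition: |N(S)| ≥ |S| is satisfied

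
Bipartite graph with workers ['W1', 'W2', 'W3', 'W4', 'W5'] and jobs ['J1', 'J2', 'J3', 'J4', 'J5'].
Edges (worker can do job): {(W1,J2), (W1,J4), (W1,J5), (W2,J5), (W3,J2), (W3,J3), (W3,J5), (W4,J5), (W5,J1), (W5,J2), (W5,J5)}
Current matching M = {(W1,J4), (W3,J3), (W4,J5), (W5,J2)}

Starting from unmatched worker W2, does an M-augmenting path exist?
No augmenting path from W2

Alternating search from W2 reaches jobs: {J5}.
Every reachable job is already matched in M, and following those matched edges back to workers exposes no further unvisited jobs.
No M-augmenting path from W2 exists.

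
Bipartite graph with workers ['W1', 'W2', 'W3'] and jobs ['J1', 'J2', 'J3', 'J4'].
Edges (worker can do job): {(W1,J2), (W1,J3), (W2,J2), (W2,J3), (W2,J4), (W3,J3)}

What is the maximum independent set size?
Maximum independent set = 4

By König's theorem:
- Min vertex cover = Max matching = 3
- Max independent set = Total vertices - Min vertex cover
- Max independent set = 7 - 3 = 4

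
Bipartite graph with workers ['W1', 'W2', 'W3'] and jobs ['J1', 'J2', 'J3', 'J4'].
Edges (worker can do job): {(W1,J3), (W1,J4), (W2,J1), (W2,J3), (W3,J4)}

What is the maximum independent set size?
Maximum independent set = 4

By König's theorem:
- Min vertex cover = Max matching = 3
- Max independent set = Total vertices - Min vertex cover
- Max independent set = 7 - 3 = 4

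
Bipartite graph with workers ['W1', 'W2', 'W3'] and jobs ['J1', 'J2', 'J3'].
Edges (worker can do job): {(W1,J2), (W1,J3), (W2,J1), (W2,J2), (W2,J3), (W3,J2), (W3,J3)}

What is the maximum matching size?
Maximum matching size = 3

Maximum matching: {(W1,J2), (W2,J1), (W3,J3)}
Size: 3

This assigns 3 workers to 3 distinct jobs.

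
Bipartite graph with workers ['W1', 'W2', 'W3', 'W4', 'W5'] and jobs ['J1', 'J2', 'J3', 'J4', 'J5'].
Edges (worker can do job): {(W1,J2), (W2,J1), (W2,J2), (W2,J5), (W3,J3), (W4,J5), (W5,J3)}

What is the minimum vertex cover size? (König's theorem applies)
Minimum vertex cover size = 4

By König's theorem: in bipartite graphs,
min vertex cover = max matching = 4

Maximum matching has size 4, so minimum vertex cover also has size 4.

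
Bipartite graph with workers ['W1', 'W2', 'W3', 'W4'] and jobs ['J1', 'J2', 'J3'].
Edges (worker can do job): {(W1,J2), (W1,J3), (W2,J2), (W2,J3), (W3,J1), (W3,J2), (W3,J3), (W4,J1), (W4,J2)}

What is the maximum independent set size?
Maximum independent set = 4

By König's theorem:
- Min vertex cover = Max matching = 3
- Max independent set = Total vertices - Min vertex cover
- Max independent set = 7 - 3 = 4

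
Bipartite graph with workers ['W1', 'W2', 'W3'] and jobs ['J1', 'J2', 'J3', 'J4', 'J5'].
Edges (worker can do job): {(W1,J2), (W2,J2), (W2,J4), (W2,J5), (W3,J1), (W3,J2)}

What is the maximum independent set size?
Maximum independent set = 5

By König's theorem:
- Min vertex cover = Max matching = 3
- Max independent set = Total vertices - Min vertex cover
- Max independent set = 8 - 3 = 5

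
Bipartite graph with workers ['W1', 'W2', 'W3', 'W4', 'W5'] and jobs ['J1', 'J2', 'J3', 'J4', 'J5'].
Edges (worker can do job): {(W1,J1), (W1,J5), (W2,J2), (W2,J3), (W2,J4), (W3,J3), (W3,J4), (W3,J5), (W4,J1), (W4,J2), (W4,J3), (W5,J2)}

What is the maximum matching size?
Maximum matching size = 5

Maximum matching: {(W1,J5), (W2,J4), (W3,J3), (W4,J1), (W5,J2)}
Size: 5

This assigns 5 workers to 5 distinct jobs.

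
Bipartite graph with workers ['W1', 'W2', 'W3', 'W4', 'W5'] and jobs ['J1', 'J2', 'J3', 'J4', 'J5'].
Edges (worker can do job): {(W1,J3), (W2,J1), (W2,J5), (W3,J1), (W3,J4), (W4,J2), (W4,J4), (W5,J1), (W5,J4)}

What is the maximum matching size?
Maximum matching size = 5

Maximum matching: {(W1,J3), (W2,J5), (W3,J1), (W4,J2), (W5,J4)}
Size: 5

This assigns 5 workers to 5 distinct jobs.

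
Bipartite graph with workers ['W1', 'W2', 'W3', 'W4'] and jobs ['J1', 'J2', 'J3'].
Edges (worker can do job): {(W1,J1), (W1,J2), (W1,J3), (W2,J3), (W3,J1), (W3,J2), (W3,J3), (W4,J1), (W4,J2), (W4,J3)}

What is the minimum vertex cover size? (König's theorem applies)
Minimum vertex cover size = 3

By König's theorem: in bipartite graphs,
min vertex cover = max matching = 3

Maximum matching has size 3, so minimum vertex cover also has size 3.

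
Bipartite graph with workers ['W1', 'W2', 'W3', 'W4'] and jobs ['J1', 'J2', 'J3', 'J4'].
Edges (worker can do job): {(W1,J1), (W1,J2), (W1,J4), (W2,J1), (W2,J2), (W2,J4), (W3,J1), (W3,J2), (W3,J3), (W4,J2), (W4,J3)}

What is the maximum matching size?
Maximum matching size = 4

Maximum matching: {(W1,J4), (W2,J2), (W3,J1), (W4,J3)}
Size: 4

This assigns 4 workers to 4 distinct jobs.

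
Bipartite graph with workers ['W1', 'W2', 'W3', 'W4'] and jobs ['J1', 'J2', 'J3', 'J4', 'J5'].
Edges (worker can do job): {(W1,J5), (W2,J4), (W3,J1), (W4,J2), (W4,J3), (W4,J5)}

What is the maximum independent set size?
Maximum independent set = 5

By König's theorem:
- Min vertex cover = Max matching = 4
- Max independent set = Total vertices - Min vertex cover
- Max independent set = 9 - 4 = 5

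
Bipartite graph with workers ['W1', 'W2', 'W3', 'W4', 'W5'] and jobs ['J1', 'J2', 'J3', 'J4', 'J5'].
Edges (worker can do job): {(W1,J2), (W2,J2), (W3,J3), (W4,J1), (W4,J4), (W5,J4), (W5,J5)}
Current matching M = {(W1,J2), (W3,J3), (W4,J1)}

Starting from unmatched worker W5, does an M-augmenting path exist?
Yes: W5 → J5

An M-augmenting path alternates non-matching / matching edges, starting and ending at unmatched vertices.
Path: W5 → J5
(J5 is unmatched in M, so the path is augmenting.)
Flipping edges along this path would increase |M| from 3 to 4.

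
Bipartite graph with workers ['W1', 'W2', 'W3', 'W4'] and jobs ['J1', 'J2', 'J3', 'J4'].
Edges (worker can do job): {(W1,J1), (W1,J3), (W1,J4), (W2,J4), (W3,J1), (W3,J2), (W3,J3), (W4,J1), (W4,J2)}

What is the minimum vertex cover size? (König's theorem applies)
Minimum vertex cover size = 4

By König's theorem: in bipartite graphs,
min vertex cover = max matching = 4

Maximum matching has size 4, so minimum vertex cover also has size 4.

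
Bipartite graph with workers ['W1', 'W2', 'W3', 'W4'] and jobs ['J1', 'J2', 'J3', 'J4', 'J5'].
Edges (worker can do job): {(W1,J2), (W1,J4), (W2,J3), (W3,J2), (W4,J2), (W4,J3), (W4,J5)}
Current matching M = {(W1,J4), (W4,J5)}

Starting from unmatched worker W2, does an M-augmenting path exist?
Yes: W2 → J3

An M-augmenting path alternates non-matching / matching edges, starting and ending at unmatched vertices.
Path: W2 → J3
(J3 is unmatched in M, so the path is augmenting.)
Flipping edges along this path would increase |M| from 2 to 3.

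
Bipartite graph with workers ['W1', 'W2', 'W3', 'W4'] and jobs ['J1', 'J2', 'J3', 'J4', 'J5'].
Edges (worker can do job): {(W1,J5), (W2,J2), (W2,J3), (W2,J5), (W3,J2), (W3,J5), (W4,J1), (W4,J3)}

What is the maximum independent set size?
Maximum independent set = 5

By König's theorem:
- Min vertex cover = Max matching = 4
- Max independent set = Total vertices - Min vertex cover
- Max independent set = 9 - 4 = 5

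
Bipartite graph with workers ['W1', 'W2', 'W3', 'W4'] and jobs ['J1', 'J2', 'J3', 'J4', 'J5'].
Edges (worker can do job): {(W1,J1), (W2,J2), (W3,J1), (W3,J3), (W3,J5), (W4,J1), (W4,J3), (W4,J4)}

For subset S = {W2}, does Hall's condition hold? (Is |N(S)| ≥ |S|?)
Yes: |N(S)| = 1, |S| = 1

Subset S = {W2}
Neighbors N(S) = {J2}

|N(S)| = 1, |S| = 1
Hall's condition: |N(S)| ≥ |S| is satisfied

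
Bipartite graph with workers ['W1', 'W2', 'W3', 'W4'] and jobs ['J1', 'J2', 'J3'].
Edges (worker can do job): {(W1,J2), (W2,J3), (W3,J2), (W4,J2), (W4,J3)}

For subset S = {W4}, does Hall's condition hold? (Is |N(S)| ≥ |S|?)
Yes: |N(S)| = 2, |S| = 1

Subset S = {W4}
Neighbors N(S) = {J2, J3}

|N(S)| = 2, |S| = 1
Hall's condition: |N(S)| ≥ |S| is satisfied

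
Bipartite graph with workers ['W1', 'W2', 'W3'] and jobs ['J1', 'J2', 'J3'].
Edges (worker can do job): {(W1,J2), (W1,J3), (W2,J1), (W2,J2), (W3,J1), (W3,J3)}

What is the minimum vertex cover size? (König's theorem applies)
Minimum vertex cover size = 3

By König's theorem: in bipartite graphs,
min vertex cover = max matching = 3

Maximum matching has size 3, so minimum vertex cover also has size 3.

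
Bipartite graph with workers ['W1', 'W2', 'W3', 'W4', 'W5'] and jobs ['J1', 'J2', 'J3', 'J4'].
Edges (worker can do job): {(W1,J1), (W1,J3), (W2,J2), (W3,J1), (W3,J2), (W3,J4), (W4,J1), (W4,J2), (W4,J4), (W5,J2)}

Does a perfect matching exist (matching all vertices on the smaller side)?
Yes, perfect matching exists (size 4)

Perfect matching: {(W1,J3), (W3,J4), (W4,J1), (W5,J2)}
All 4 vertices on the smaller side are matched.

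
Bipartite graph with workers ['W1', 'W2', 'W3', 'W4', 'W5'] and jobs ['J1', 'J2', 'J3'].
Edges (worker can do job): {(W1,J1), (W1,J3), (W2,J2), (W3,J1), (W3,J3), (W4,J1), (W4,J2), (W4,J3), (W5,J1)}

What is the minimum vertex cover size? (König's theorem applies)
Minimum vertex cover size = 3

By König's theorem: in bipartite graphs,
min vertex cover = max matching = 3

Maximum matching has size 3, so minimum vertex cover also has size 3.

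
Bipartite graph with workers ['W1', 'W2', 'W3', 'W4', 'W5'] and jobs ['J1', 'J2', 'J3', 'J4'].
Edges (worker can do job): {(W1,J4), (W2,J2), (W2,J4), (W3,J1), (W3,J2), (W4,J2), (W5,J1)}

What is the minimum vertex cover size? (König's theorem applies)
Minimum vertex cover size = 3

By König's theorem: in bipartite graphs,
min vertex cover = max matching = 3

Maximum matching has size 3, so minimum vertex cover also has size 3.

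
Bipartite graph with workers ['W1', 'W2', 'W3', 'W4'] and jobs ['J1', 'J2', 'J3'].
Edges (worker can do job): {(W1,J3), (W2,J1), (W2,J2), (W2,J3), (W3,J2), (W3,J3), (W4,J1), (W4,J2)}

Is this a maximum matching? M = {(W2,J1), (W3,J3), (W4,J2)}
Yes, size 3 is maximum

Proposed matching has size 3.
Maximum matching size for this graph: 3.

This is a maximum matching.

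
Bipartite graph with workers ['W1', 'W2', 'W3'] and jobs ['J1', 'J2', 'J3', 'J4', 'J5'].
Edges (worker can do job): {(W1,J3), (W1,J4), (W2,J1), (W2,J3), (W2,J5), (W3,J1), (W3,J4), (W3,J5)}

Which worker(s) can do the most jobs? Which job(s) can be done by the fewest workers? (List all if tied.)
Most versatile: W2, W3 (3 jobs); Least covered: J2 (0 workers)

Worker degrees (jobs they can do): W1:2, W2:3, W3:3
Job degrees (workers who can do it): J1:2, J2:0, J3:2, J4:2, J5:2

Maximum worker degree is 3, achieved by: W2, W3
Minimum job degree is 0, achieved by: J2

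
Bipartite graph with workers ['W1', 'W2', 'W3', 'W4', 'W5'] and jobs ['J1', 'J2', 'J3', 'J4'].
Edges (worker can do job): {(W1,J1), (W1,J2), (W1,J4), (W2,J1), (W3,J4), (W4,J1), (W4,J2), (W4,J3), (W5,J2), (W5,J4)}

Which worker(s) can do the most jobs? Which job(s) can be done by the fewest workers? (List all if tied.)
Most versatile: W1, W4 (3 jobs); Least covered: J3 (1 workers)

Worker degrees (jobs they can do): W1:3, W2:1, W3:1, W4:3, W5:2
Job degrees (workers who can do it): J1:3, J2:3, J3:1, J4:3

Maximum worker degree is 3, achieved by: W1, W4
Minimum job degree is 1, achieved by: J3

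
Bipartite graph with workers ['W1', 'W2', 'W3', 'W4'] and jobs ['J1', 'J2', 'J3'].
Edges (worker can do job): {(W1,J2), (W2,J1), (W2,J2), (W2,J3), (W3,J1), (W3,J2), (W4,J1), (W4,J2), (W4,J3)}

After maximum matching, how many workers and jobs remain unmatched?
Unmatched: 1 workers, 0 jobs

Maximum matching size: 3
Workers: 4 total, 3 matched, 1 unmatched
Jobs: 3 total, 3 matched, 0 unmatched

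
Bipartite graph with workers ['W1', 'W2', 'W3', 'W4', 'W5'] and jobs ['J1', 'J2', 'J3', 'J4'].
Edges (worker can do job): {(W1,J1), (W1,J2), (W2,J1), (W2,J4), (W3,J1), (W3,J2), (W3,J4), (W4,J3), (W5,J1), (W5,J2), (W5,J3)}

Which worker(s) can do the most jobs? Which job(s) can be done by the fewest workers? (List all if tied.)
Most versatile: W3, W5 (3 jobs); Least covered: J3, J4 (2 workers)

Worker degrees (jobs they can do): W1:2, W2:2, W3:3, W4:1, W5:3
Job degrees (workers who can do it): J1:4, J2:3, J3:2, J4:2

Maximum worker degree is 3, achieved by: W3, W5
Minimum job degree is 2, achieved by: J3, J4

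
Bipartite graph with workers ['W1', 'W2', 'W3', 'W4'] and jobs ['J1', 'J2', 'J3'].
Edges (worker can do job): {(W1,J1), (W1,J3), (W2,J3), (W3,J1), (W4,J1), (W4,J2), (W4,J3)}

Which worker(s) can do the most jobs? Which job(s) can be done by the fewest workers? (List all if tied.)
Most versatile: W4 (3 jobs); Least covered: J2 (1 workers)

Worker degrees (jobs they can do): W1:2, W2:1, W3:1, W4:3
Job degrees (workers who can do it): J1:3, J2:1, J3:3

Maximum worker degree is 3, achieved by: W4
Minimum job degree is 1, achieved by: J2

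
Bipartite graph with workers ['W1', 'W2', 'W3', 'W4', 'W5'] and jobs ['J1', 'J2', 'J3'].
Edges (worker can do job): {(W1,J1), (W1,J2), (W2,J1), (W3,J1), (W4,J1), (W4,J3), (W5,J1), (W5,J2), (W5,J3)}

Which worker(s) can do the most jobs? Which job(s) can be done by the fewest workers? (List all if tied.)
Most versatile: W5 (3 jobs); Least covered: J2, J3 (2 workers)

Worker degrees (jobs they can do): W1:2, W2:1, W3:1, W4:2, W5:3
Job degrees (workers who can do it): J1:5, J2:2, J3:2

Maximum worker degree is 3, achieved by: W5
Minimum job degree is 2, achieved by: J2, J3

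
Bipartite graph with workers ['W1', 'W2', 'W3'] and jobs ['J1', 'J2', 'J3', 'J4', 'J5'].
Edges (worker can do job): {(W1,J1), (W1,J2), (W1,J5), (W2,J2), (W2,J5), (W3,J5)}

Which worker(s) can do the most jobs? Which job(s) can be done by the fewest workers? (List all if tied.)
Most versatile: W1 (3 jobs); Least covered: J3, J4 (0 workers)

Worker degrees (jobs they can do): W1:3, W2:2, W3:1
Job degrees (workers who can do it): J1:1, J2:2, J3:0, J4:0, J5:3

Maximum worker degree is 3, achieved by: W1
Minimum job degree is 0, achieved by: J3, J4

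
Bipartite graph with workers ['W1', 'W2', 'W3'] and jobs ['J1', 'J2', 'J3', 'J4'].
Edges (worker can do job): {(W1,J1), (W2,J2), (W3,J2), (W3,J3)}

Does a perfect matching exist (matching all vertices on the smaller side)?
Yes, perfect matching exists (size 3)

Perfect matching: {(W1,J1), (W2,J2), (W3,J3)}
All 3 vertices on the smaller side are matched.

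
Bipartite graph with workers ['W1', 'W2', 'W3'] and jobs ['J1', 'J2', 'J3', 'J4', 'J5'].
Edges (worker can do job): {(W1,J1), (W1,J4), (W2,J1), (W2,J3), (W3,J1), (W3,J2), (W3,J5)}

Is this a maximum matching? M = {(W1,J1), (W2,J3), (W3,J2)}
Yes, size 3 is maximum

Proposed matching has size 3.
Maximum matching size for this graph: 3.

This is a maximum matching.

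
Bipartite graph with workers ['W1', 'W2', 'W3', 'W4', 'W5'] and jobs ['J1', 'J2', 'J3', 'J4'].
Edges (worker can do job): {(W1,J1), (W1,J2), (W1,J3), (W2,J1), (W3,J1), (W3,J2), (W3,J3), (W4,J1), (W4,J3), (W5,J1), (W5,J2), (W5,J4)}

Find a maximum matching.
Matching: {(W1,J2), (W3,J3), (W4,J1), (W5,J4)}

Maximum matching (size 4):
  W1 → J2
  W3 → J3
  W4 → J1
  W5 → J4

Each worker is assigned to at most one job, and each job to at most one worker.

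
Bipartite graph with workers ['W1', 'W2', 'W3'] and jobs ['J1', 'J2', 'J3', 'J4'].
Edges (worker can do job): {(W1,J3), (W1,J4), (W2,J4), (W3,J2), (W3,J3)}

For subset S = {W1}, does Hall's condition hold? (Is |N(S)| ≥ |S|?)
Yes: |N(S)| = 2, |S| = 1

Subset S = {W1}
Neighbors N(S) = {J3, J4}

|N(S)| = 2, |S| = 1
Hall's condition: |N(S)| ≥ |S| is satisfied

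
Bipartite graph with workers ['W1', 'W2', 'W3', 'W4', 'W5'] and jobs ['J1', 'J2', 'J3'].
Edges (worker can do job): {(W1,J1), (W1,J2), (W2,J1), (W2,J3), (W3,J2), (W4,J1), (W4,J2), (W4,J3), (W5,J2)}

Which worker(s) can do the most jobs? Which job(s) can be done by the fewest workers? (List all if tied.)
Most versatile: W4 (3 jobs); Least covered: J3 (2 workers)

Worker degrees (jobs they can do): W1:2, W2:2, W3:1, W4:3, W5:1
Job degrees (workers who can do it): J1:3, J2:4, J3:2

Maximum worker degree is 3, achieved by: W4
Minimum job degree is 2, achieved by: J3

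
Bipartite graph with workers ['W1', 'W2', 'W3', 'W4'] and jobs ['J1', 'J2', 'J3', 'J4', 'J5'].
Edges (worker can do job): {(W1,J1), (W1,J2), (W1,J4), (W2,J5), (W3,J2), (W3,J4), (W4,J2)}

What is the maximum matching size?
Maximum matching size = 4

Maximum matching: {(W1,J1), (W2,J5), (W3,J4), (W4,J2)}
Size: 4

This assigns 4 workers to 4 distinct jobs.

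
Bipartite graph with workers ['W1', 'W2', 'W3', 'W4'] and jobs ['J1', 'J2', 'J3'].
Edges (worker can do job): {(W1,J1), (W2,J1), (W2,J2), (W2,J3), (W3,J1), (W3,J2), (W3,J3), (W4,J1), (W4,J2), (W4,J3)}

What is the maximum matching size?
Maximum matching size = 3

Maximum matching: {(W2,J3), (W3,J1), (W4,J2)}
Size: 3

This assigns 3 workers to 3 distinct jobs.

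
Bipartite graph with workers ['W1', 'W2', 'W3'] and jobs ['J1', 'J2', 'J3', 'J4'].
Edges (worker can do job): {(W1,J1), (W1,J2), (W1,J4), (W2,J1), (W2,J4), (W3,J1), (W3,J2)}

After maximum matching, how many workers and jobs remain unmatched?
Unmatched: 0 workers, 1 jobs

Maximum matching size: 3
Workers: 3 total, 3 matched, 0 unmatched
Jobs: 4 total, 3 matched, 1 unmatched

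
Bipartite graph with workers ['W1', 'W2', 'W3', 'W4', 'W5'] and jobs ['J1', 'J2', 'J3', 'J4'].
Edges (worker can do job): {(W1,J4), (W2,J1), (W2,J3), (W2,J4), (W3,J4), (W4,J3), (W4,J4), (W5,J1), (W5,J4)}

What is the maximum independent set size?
Maximum independent set = 6

By König's theorem:
- Min vertex cover = Max matching = 3
- Max independent set = Total vertices - Min vertex cover
- Max independent set = 9 - 3 = 6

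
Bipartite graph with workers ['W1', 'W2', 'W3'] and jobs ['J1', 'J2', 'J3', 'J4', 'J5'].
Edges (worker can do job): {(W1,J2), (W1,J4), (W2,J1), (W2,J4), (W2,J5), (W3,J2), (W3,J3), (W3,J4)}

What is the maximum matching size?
Maximum matching size = 3

Maximum matching: {(W1,J4), (W2,J5), (W3,J2)}
Size: 3

This assigns 3 workers to 3 distinct jobs.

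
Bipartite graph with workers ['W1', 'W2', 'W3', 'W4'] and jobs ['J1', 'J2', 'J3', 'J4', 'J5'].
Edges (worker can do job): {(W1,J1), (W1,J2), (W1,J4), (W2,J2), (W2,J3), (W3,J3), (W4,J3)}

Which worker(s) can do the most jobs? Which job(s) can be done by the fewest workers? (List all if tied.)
Most versatile: W1 (3 jobs); Least covered: J5 (0 workers)

Worker degrees (jobs they can do): W1:3, W2:2, W3:1, W4:1
Job degrees (workers who can do it): J1:1, J2:2, J3:3, J4:1, J5:0

Maximum worker degree is 3, achieved by: W1
Minimum job degree is 0, achieved by: J5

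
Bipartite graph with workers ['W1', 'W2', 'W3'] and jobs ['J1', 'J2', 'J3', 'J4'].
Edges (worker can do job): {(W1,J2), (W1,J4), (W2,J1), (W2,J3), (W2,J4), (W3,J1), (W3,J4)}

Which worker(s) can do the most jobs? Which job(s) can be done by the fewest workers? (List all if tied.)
Most versatile: W2 (3 jobs); Least covered: J2, J3 (1 workers)

Worker degrees (jobs they can do): W1:2, W2:3, W3:2
Job degrees (workers who can do it): J1:2, J2:1, J3:1, J4:3

Maximum worker degree is 3, achieved by: W2
Minimum job degree is 1, achieved by: J2, J3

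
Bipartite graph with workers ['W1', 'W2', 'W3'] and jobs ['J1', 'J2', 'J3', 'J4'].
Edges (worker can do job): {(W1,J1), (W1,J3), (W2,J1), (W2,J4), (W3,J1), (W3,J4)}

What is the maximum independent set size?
Maximum independent set = 4

By König's theorem:
- Min vertex cover = Max matching = 3
- Max independent set = Total vertices - Min vertex cover
- Max independent set = 7 - 3 = 4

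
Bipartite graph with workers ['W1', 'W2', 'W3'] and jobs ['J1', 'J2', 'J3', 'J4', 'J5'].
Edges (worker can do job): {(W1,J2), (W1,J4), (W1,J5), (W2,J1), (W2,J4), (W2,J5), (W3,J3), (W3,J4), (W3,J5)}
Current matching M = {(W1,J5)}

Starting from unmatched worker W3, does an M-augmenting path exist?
Yes: W3 → J4

An M-augmenting path alternates non-matching / matching edges, starting and ending at unmatched vertices.
Path: W3 → J4
(J4 is unmatched in M, so the path is augmenting.)
Flipping edges along this path would increase |M| from 1 to 2.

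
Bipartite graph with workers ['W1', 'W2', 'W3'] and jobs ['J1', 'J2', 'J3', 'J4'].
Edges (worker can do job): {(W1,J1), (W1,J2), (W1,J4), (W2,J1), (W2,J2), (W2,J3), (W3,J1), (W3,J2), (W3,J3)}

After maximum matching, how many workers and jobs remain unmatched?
Unmatched: 0 workers, 1 jobs

Maximum matching size: 3
Workers: 3 total, 3 matched, 0 unmatched
Jobs: 4 total, 3 matched, 1 unmatched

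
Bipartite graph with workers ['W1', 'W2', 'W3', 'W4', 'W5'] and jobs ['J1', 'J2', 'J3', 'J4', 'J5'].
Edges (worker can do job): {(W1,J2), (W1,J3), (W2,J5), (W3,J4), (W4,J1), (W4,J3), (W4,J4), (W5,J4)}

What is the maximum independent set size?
Maximum independent set = 6

By König's theorem:
- Min vertex cover = Max matching = 4
- Max independent set = Total vertices - Min vertex cover
- Max independent set = 10 - 4 = 6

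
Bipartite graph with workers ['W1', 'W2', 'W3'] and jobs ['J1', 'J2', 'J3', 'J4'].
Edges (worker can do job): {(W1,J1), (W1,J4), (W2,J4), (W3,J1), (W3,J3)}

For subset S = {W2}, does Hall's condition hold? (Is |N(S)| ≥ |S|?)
Yes: |N(S)| = 1, |S| = 1

Subset S = {W2}
Neighbors N(S) = {J4}

|N(S)| = 1, |S| = 1
Hall's condition: |N(S)| ≥ |S| is satisfied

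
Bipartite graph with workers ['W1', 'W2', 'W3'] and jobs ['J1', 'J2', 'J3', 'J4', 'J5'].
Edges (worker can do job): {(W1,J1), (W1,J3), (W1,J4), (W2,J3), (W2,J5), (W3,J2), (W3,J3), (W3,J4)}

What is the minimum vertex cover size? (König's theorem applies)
Minimum vertex cover size = 3

By König's theorem: in bipartite graphs,
min vertex cover = max matching = 3

Maximum matching has size 3, so minimum vertex cover also has size 3.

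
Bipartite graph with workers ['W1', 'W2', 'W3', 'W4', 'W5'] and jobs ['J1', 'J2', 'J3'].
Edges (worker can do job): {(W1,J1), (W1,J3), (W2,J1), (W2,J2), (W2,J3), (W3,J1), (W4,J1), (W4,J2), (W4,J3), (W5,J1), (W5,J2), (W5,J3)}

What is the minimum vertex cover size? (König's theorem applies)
Minimum vertex cover size = 3

By König's theorem: in bipartite graphs,
min vertex cover = max matching = 3

Maximum matching has size 3, so minimum vertex cover also has size 3.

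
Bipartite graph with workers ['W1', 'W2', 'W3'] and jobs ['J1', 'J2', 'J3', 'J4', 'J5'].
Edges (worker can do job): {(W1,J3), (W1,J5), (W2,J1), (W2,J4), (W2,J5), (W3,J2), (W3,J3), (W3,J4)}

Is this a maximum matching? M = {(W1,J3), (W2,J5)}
No, size 2 is not maximum

Proposed matching has size 2.
Maximum matching size for this graph: 3.

This is NOT maximum - can be improved to size 3.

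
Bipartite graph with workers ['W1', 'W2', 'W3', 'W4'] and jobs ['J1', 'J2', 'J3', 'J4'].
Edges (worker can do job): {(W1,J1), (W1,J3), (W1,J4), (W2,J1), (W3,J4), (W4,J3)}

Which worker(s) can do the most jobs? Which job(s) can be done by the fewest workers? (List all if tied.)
Most versatile: W1 (3 jobs); Least covered: J2 (0 workers)

Worker degrees (jobs they can do): W1:3, W2:1, W3:1, W4:1
Job degrees (workers who can do it): J1:2, J2:0, J3:2, J4:2

Maximum worker degree is 3, achieved by: W1
Minimum job degree is 0, achieved by: J2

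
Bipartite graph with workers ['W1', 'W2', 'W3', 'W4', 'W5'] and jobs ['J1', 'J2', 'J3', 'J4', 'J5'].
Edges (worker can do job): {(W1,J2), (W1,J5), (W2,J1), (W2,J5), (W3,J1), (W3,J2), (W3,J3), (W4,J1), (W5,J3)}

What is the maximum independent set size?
Maximum independent set = 6

By König's theorem:
- Min vertex cover = Max matching = 4
- Max independent set = Total vertices - Min vertex cover
- Max independent set = 10 - 4 = 6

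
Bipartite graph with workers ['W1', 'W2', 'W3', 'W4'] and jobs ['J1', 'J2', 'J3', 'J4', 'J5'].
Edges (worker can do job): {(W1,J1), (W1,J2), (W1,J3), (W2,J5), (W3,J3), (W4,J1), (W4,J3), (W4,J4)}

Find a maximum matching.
Matching: {(W1,J1), (W2,J5), (W3,J3), (W4,J4)}

Maximum matching (size 4):
  W1 → J1
  W2 → J5
  W3 → J3
  W4 → J4

Each worker is assigned to at most one job, and each job to at most one worker.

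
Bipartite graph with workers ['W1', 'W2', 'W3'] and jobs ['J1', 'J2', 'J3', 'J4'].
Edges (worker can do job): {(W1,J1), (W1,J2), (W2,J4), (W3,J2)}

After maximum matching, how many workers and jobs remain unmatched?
Unmatched: 0 workers, 1 jobs

Maximum matching size: 3
Workers: 3 total, 3 matched, 0 unmatched
Jobs: 4 total, 3 matched, 1 unmatched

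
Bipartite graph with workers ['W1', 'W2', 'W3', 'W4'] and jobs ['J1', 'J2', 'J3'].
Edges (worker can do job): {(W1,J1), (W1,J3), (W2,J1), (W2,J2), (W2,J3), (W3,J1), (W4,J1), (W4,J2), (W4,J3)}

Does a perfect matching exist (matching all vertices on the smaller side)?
Yes, perfect matching exists (size 3)

Perfect matching: {(W2,J2), (W3,J1), (W4,J3)}
All 3 vertices on the smaller side are matched.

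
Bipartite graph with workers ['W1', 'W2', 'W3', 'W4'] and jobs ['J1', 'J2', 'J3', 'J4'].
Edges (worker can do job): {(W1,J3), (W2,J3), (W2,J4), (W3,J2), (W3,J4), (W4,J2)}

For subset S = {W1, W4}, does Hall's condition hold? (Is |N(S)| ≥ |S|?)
Yes: |N(S)| = 2, |S| = 2

Subset S = {W1, W4}
Neighbors N(S) = {J2, J3}

|N(S)| = 2, |S| = 2
Hall's condition: |N(S)| ≥ |S| is satisfied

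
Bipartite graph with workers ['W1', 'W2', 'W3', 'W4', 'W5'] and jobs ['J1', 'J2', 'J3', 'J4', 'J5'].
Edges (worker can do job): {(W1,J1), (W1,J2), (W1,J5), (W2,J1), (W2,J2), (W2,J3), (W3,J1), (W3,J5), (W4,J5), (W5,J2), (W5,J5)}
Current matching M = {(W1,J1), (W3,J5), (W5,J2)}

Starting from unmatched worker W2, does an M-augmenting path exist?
Yes: W2 → J3

An M-augmenting path alternates non-matching / matching edges, starting and ending at unmatched vertices.
Path: W2 → J3
(J3 is unmatched in M, so the path is augmenting.)
Flipping edges along this path would increase |M| from 3 to 4.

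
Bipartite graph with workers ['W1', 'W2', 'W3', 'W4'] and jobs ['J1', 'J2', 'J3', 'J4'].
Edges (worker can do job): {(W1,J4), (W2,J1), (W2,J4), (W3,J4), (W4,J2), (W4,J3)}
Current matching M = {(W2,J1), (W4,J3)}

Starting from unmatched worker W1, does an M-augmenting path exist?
Yes: W1 → J4

An M-augmenting path alternates non-matching / matching edges, starting and ending at unmatched vertices.
Path: W1 → J4
(J4 is unmatched in M, so the path is augmenting.)
Flipping edges along this path would increase |M| from 2 to 3.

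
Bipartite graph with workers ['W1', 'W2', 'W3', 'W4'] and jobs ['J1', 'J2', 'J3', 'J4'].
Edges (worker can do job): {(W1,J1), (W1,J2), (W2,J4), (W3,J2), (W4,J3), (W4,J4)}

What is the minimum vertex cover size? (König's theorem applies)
Minimum vertex cover size = 4

By König's theorem: in bipartite graphs,
min vertex cover = max matching = 4

Maximum matching has size 4, so minimum vertex cover also has size 4.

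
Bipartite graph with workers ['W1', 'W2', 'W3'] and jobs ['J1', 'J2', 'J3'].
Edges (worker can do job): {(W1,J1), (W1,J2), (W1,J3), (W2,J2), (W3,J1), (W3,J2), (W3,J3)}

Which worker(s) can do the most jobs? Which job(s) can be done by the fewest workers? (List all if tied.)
Most versatile: W1, W3 (3 jobs); Least covered: J1, J3 (2 workers)

Worker degrees (jobs they can do): W1:3, W2:1, W3:3
Job degrees (workers who can do it): J1:2, J2:3, J3:2

Maximum worker degree is 3, achieved by: W1, W3
Minimum job degree is 2, achieved by: J1, J3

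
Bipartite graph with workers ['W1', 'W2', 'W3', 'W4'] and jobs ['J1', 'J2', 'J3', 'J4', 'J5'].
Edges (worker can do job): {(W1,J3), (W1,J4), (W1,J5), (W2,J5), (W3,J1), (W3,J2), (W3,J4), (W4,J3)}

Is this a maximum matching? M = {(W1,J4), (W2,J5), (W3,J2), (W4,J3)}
Yes, size 4 is maximum

Proposed matching has size 4.
Maximum matching size for this graph: 4.

This is a maximum matching.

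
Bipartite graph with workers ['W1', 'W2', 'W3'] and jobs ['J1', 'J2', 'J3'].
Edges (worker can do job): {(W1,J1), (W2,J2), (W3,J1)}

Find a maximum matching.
Matching: {(W2,J2), (W3,J1)}

Maximum matching (size 2):
  W2 → J2
  W3 → J1

Each worker is assigned to at most one job, and each job to at most one worker.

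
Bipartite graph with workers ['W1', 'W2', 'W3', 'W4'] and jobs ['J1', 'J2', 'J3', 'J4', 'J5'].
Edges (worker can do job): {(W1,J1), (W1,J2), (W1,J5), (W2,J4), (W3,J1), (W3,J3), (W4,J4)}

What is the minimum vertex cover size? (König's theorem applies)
Minimum vertex cover size = 3

By König's theorem: in bipartite graphs,
min vertex cover = max matching = 3

Maximum matching has size 3, so minimum vertex cover also has size 3.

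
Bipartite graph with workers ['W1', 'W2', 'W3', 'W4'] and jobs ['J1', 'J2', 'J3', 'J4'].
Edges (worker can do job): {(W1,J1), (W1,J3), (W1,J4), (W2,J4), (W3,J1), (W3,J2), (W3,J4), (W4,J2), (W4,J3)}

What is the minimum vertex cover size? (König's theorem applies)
Minimum vertex cover size = 4

By König's theorem: in bipartite graphs,
min vertex cover = max matching = 4

Maximum matching has size 4, so minimum vertex cover also has size 4.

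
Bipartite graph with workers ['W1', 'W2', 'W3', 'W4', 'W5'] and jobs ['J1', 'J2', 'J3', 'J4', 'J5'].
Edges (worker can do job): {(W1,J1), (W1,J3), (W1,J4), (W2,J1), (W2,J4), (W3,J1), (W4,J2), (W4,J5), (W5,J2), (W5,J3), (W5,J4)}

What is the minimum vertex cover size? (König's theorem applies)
Minimum vertex cover size = 5

By König's theorem: in bipartite graphs,
min vertex cover = max matching = 5

Maximum matching has size 5, so minimum vertex cover also has size 5.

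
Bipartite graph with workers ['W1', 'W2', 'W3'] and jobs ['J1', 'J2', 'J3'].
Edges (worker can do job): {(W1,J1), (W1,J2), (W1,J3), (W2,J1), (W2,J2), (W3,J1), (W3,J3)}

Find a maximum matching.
Matching: {(W1,J1), (W2,J2), (W3,J3)}

Maximum matching (size 3):
  W1 → J1
  W2 → J2
  W3 → J3

Each worker is assigned to at most one job, and each job to at most one worker.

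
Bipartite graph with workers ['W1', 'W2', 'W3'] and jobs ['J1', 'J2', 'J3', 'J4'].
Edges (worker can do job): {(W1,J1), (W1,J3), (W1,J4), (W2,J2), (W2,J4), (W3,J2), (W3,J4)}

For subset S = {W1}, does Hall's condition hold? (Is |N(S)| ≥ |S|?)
Yes: |N(S)| = 3, |S| = 1

Subset S = {W1}
Neighbors N(S) = {J1, J3, J4}

|N(S)| = 3, |S| = 1
Hall's condition: |N(S)| ≥ |S| is satisfied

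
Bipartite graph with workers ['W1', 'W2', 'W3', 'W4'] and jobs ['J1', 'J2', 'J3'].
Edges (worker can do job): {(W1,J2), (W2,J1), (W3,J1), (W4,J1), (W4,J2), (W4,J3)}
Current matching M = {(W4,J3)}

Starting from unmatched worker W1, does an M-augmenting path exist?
Yes: W1 → J2

An M-augmenting path alternates non-matching / matching edges, starting and ending at unmatched vertices.
Path: W1 → J2
(J2 is unmatched in M, so the path is augmenting.)
Flipping edges along this path would increase |M| from 1 to 2.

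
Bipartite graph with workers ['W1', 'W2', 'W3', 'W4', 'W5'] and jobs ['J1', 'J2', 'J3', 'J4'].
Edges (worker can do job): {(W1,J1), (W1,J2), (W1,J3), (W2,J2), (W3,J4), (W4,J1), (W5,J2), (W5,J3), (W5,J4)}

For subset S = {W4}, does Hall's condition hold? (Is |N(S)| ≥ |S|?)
Yes: |N(S)| = 1, |S| = 1

Subset S = {W4}
Neighbors N(S) = {J1}

|N(S)| = 1, |S| = 1
Hall's condition: |N(S)| ≥ |S| is satisfied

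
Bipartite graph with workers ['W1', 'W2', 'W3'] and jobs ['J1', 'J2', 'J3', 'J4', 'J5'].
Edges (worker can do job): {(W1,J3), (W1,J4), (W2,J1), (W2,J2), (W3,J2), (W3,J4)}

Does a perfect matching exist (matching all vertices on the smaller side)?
Yes, perfect matching exists (size 3)

Perfect matching: {(W1,J3), (W2,J2), (W3,J4)}
All 3 vertices on the smaller side are matched.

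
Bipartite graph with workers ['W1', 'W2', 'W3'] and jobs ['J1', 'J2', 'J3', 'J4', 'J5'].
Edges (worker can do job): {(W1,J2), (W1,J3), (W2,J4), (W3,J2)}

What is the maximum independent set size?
Maximum independent set = 5

By König's theorem:
- Min vertex cover = Max matching = 3
- Max independent set = Total vertices - Min vertex cover
- Max independent set = 8 - 3 = 5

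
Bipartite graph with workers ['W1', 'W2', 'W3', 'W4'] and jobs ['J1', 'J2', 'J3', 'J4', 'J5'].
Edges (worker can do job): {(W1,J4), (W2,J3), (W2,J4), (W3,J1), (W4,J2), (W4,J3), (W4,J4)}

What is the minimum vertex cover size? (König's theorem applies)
Minimum vertex cover size = 4

By König's theorem: in bipartite graphs,
min vertex cover = max matching = 4

Maximum matching has size 4, so minimum vertex cover also has size 4.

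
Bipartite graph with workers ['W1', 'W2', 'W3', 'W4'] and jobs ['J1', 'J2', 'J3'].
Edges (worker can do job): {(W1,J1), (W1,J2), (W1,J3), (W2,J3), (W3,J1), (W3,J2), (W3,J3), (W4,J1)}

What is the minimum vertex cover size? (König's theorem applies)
Minimum vertex cover size = 3

By König's theorem: in bipartite graphs,
min vertex cover = max matching = 3

Maximum matching has size 3, so minimum vertex cover also has size 3.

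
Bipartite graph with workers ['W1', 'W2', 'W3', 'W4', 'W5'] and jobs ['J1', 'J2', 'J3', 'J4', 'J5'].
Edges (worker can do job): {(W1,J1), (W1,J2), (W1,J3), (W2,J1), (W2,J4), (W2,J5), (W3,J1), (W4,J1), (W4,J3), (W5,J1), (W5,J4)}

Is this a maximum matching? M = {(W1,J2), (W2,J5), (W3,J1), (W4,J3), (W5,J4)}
Yes, size 5 is maximum

Proposed matching has size 5.
Maximum matching size for this graph: 5.

This is a maximum matching.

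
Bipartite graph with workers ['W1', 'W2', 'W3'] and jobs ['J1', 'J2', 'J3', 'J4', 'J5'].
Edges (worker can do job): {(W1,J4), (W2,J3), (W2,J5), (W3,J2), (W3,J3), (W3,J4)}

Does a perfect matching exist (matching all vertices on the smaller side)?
Yes, perfect matching exists (size 3)

Perfect matching: {(W1,J4), (W2,J5), (W3,J3)}
All 3 vertices on the smaller side are matched.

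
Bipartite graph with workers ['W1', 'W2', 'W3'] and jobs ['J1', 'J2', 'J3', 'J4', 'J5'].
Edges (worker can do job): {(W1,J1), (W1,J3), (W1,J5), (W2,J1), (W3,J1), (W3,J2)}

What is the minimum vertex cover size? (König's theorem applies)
Minimum vertex cover size = 3

By König's theorem: in bipartite graphs,
min vertex cover = max matching = 3

Maximum matching has size 3, so minimum vertex cover also has size 3.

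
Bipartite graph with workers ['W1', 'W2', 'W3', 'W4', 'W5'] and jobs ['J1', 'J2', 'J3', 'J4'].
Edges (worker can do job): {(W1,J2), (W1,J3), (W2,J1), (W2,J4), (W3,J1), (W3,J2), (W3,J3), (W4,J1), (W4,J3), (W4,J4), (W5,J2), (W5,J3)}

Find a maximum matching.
Matching: {(W2,J1), (W3,J2), (W4,J4), (W5,J3)}

Maximum matching (size 4):
  W2 → J1
  W3 → J2
  W4 → J4
  W5 → J3

Each worker is assigned to at most one job, and each job to at most one worker.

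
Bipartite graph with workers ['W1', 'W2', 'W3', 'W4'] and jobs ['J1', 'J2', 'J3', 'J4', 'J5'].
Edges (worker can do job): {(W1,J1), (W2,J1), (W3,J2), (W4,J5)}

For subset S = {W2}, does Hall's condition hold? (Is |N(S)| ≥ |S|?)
Yes: |N(S)| = 1, |S| = 1

Subset S = {W2}
Neighbors N(S) = {J1}

|N(S)| = 1, |S| = 1
Hall's condition: |N(S)| ≥ |S| is satisfied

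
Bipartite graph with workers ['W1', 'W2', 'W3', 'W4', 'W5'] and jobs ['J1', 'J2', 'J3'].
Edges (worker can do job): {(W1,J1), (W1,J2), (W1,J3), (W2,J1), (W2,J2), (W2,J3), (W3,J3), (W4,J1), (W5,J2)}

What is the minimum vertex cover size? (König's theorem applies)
Minimum vertex cover size = 3

By König's theorem: in bipartite graphs,
min vertex cover = max matching = 3

Maximum matching has size 3, so minimum vertex cover also has size 3.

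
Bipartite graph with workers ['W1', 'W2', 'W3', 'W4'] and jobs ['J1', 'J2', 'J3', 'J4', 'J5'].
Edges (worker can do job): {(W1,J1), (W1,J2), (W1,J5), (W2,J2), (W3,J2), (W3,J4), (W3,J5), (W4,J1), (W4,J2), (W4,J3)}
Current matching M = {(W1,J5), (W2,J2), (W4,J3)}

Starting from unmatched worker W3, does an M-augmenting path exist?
Yes: W3 → J5 → W1 → J1

An M-augmenting path alternates non-matching / matching edges, starting and ending at unmatched vertices.
Path: W3 → J5 → W1 → J1
(J1 is unmatched in M, so the path is augmenting.)
Flipping edges along this path would increase |M| from 3 to 4.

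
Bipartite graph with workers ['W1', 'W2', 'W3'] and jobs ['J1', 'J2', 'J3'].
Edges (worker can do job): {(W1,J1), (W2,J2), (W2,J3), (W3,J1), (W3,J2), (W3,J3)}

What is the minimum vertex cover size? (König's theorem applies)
Minimum vertex cover size = 3

By König's theorem: in bipartite graphs,
min vertex cover = max matching = 3

Maximum matching has size 3, so minimum vertex cover also has size 3.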